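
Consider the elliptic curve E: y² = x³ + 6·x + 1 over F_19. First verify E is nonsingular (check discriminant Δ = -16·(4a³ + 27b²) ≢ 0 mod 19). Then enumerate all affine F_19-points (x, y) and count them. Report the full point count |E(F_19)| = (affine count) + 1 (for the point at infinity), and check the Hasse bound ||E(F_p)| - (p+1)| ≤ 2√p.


Affine points = {(0, 1), (0, 18), (5, 2), (5, 17), (6, 5), (6, 14), (7, 5), (7, 14), (9, 9), (9, 10), (10, 4), (10, 15), (11, 7), (11, 12), (14, 6), (14, 13), (17, 0)}; affine count = 17; |E(F_19)| = 18.

Discriminant check: Δ ∝ 4a³ + 27b² = 4·6³ + 27·1² = 4·216 + 27·1 ≡ 17 (mod 19). Nonzero ⇒ E is nonsingular.
For each x ∈ F_19, compute rhs = x³ + 6·x + 1 mod 19, then count y ∈ F_19 with y² ≡ rhs.
  x = 0: rhs = 1, matching y values: 1, 18 (2 points).
  x = 1: rhs = 8, matching y values: none (0 points).
  x = 2: rhs = 2, matching y values: none (0 points).
  x = 3: rhs = 8, matching y values: none (0 points).
  x = 4: rhs = 13, matching y values: none (0 points).
  x = 5: rhs = 4, matching y values: 2, 17 (2 points).
  x = 6: rhs = 6, matching y values: 5, 14 (2 points).
  x = 7: rhs = 6, matching y values: 5, 14 (2 points).
  x = 8: rhs = 10, matching y values: none (0 points).
  x = 9: rhs = 5, matching y values: 9, 10 (2 points).
  x = 10: rhs = 16, matching y values: 4, 15 (2 points).
  x = 11: rhs = 11, matching y values: 7, 12 (2 points).
  x = 12: rhs = 15, matching y values: none (0 points).
  x = 13: rhs = 15, matching y values: none (0 points).
  x = 14: rhs = 17, matching y values: 6, 13 (2 points).
  x = 15: rhs = 8, matching y values: none (0 points).
  x = 16: rhs = 13, matching y values: none (0 points).
  x = 17: rhs = 0, matching y values: 0 (1 points).
  x = 18: rhs = 13, matching y values: none (0 points).
Total affine count: 17.
Full point count |E(F_19)| = 17 + 1 = 18.
Hasse bound: |18 − (19+1)| = |-2| = 2 ≤ 2√19 ≈ 8.7178 ✓.


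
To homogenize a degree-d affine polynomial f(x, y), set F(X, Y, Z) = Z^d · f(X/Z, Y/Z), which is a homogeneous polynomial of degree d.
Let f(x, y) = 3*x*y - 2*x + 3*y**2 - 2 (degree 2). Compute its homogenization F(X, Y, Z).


F(X, Y, Z) = 3*X*Y - 2*X*Z + 3*Y**2 - 2*Z**2

deg(f) = 2.
Substitute x = X/Z, y = Y/Z into f, then multiply by Z^2.
  monomial 3·x^1·y^1 ↦ 3·X^1·Y^1·Z^0.
  monomial -2·x^1·y^0 ↦ -2·X^1·Y^0·Z^1.
  monomial 3·x^0·y^2 ↦ 3·X^0·Y^2·Z^0.
  monomial -2·x^0·y^0 ↦ -2·X^0·Y^0·Z^2.
Collecting: F(X, Y, Z) = 3*X*Y - 2*X*Z + 3*Y**2 - 2*Z**2.


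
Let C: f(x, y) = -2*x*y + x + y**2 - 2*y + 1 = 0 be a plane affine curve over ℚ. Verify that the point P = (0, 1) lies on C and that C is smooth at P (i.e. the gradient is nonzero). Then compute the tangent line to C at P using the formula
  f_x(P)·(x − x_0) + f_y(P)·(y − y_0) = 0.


Tangent line at P: -x = 0.

Step 1: f(0, 1) = 0, so P lies on C.
Step 2: partial derivatives
  f_x(x, y) = 1 - 2*y, f_y(x, y) = -2*x + 2*y - 2.
  f_x(P) = -1, f_y(P) = 0 (gradient nonzero, so P is smooth).
Step 3: tangent line at P: -1·(x − 0) + 0·(y − 1) = 0.
Expanding: -x = 0.


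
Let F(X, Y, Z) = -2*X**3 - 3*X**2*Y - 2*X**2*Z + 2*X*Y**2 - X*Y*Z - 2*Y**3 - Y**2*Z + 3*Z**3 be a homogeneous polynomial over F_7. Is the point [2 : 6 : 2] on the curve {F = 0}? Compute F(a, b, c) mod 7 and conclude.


F(2,6,2) ≡ 5 (mod 7); P is NOT on the curve.

Evaluate F(2, 6, 2) term-by-term (mod 7).
  -2*X**3 ↦ -2·8·1·1 = -16
  -3*X**2*Y ↦ -3·4·6·1 = -72
  -2*X**2*Z ↦ -2·4·1·2 = -16
  2*X*Y**2 ↦ 2·2·36·1 = 144
  -X*Y*Z ↦ -1·2·6·2 = -24
  -2*Y**3 ↦ -2·1·216·1 = -432
  -Y**2*Z ↦ -1·1·36·2 = -72
  3*Z**3 ↦ 3·1·1·8 = 24
Sum: F(2, 6, 2) = (-16) + (-72) + (-16) + (144) + (-24) + (-432) + (-72) + (24) = -464.
Reducing mod 7: -464 ≡ 5 (mod 7).
Since F(a, b, c) ≡ 5 ≠ 0 (mod 7), P does NOT lie on the curve.


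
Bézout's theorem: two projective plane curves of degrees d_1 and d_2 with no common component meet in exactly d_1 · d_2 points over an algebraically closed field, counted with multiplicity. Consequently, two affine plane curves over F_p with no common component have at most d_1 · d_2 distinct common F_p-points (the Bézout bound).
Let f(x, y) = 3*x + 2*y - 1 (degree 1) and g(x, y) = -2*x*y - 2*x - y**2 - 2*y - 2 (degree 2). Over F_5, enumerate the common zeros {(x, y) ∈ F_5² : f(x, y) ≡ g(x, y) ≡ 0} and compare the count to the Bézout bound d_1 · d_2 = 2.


Common zeros: ∅; count = 0; Bézout bound = 2.

deg(f) = 1, deg(g) = 2, so Bézout bound = 2.
Scan x ∈ F_5. For each x, list the y ∈ F_5 with f(x, y) ≡ 0 and those with g(x, y) ≡ 0 (mod 5); the common zeros in that column are the intersection.
  x = 0: f ≡ 0 at y ∈ {3}; g ≡ 0 at y ∈ {1, 2}; common: ∅.
  x = 1: f ≡ 0 at y ∈ {4}; g ≡ 0 at y ∈ {3}; common: ∅.
  x = 2: f ≡ 0 at y ∈ {0}; g ≡ 0 at y ∈ ∅; common: ∅.
  x = 3: f ≡ 0 at y ∈ {1}; g ≡ 0 at y ∈ ∅; common: ∅.
  x = 4: f ≡ 0 at y ∈ {2}; g ≡ 0 at y ∈ {0}; common: ∅.
Collecting: common zeros = ∅, so the count is 0.
Comparison with the Bézout bound: 0 ≤ 2 = deg(f)·deg(g), as expected for curves with no common component (the affine F_5-count falls short of the bound because intersections may lie at infinity, over extension fields, or carry multiplicity).


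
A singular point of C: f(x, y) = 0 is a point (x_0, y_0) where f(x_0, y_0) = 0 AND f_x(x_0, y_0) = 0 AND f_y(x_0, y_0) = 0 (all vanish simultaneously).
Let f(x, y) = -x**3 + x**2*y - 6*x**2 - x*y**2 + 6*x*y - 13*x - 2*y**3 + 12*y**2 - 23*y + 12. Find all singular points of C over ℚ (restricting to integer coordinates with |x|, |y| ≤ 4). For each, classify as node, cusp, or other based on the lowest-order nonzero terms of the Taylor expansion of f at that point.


Singular points: {(-1, 2)}; classification: node.

Compute partial derivatives:
  f_x = -3*x**2 + 2*x*y - 12*x - y**2 + 6*y - 13.
  f_y = x**2 - 2*x*y + 6*x - 6*y**2 + 24*y - 23.
Scan x_0 ∈ {−4, ..., 4}. For each x_0, f_y(x_0, y) is a polynomial in y; find its integer roots y ∈ {−4, ..., 4}, then test f_x and f at those candidates.
  x = -4: f_y(-4, y) = -6*y**2 + 32*y - 31; no integer root y with |y| ≤ 4.
  x = -3: f_y(-3, y) = -6*y**2 + 30*y - 32; no integer root y with |y| ≤ 4.
  x = -2: f_y(-2, y) = -6*y**2 + 28*y - 31; no integer root y with |y| ≤ 4.
  x = -1: f_y(-1, y) = -6*y**2 + 26*y - 28; vanishes at y ∈ {2}. (-1, 2): f_x = 0, f = 0 — SINGULAR.
  x = 0: f_y(0, y) = -6*y**2 + 24*y - 23; no integer root y with |y| ≤ 4.
  x = 1: f_y(1, y) = -6*y**2 + 22*y - 16; vanishes at y ∈ {1}. (1, 1): f_x = -21 ≠ 0.
  x = 2: f_y(2, y) = -6*y**2 + 20*y - 7; no integer root y with |y| ≤ 4.
  x = 3: f_y(3, y) = -6*y**2 + 18*y + 4; no integer root y with |y| ≤ 4.
  x = 4: f_y(4, y) = -6*y**2 + 16*y + 17; no integer root y with |y| ≤ 4.
Only singular point on the grid: (-1, 2).
Classify: substitute x = -1 + u, y = 2 + v and expand: f = -u**3 + u**2*v - u**2 - u*v**2 - 2*v**3 + v**2.
No constant or linear terms (consistent with a singular point). Quadratic part: -u**2 + v**2. Cubic part: -u**3 + u**2*v - u*v**2 - 2*v**3.
The quadratic part v**2 - u**2 = (v − u)(v + u) splits into two distinct linear factors, so there are two distinct tangent lines y − 2 = ±(x − -1) — this is a node (ordinary double point).
Classification: node.


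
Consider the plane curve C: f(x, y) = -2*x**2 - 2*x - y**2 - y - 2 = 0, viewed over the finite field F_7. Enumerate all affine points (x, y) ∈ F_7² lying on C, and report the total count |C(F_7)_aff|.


Affine F_7-points: {(0, 3), (2, 0), (2, 6), (3, 1), (3, 5), (4, 0), (4, 6), (6, 3)}; count = 8.

For each of the 49 pairs (x, y) ∈ F_7², evaluate f(x, y) mod 7. Record the zeros.
  x = 0: [0↦5, 1↦3, 2↦6, 3↦0, 4↦6, 5↦3, 6↦5]  zeros at y ∈ {3}
  x = 1: [0↦1, 1↦6, 2↦2, 3↦3, 4↦2, 5↦6, 6↦1]  zeros at y ∈ ∅
  x = 2: [0↦0, 1↦5, 2↦1, 3↦2, 4↦1, 5↦5, 6↦0]  zeros at y ∈ {0, 6}
  x = 3: [0↦2, 1↦0, 2↦3, 3↦4, 4↦3, 5↦0, 6↦2]  zeros at y ∈ {1, 5}
  x = 4: [0↦0, 1↦5, 2↦1, 3↦2, 4↦1, 5↦5, 6↦0]  zeros at y ∈ {0, 6}
  x = 5: [0↦1, 1↦6, 2↦2, 3↦3, 4↦2, 5↦6, 6↦1]  zeros at y ∈ ∅
  x = 6: [0↦5, 1↦3, 2↦6, 3↦0, 4↦6, 5↦3, 6↦5]  zeros at y ∈ {3}
Collecting zeros: affine points = {(0, 3), (2, 0), (2, 6), (3, 1), (3, 5), (4, 0), (4, 6), (6, 3)}.
Total count |C(F_7)_aff| = 8.


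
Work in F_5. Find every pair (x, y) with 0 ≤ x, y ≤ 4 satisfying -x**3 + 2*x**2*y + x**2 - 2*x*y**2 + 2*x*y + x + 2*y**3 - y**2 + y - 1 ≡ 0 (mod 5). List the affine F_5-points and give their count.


Affine F_5-points: {(0, 4), (1, 0), (1, 4), (2, 3), (3, 3), (3, 4), (4, 0)}; count = 7.

For each of the 25 pairs (x, y) ∈ F_5², evaluate f(x, y) mod 5. Record the zeros.
  x = 0: [0↦4, 1↦1, 2↦3, 3↦2, 4↦0]  zeros at y ∈ {4}
  x = 1: [0↦0, 1↦4, 2↦4, 3↦2, 4↦0]  zeros at y ∈ {0, 4}
  x = 2: [0↦2, 1↦2, 2↦4, 3↦0, 4↦2]  zeros at y ∈ {3}
  x = 3: [0↦4, 1↦4, 2↦2, 3↦0, 4↦0]  zeros at y ∈ {3, 4}
  x = 4: [0↦0, 1↦4, 2↦2, 3↦1, 4↦3]  zeros at y ∈ {0}
Collecting zeros: affine points = {(0, 4), (1, 0), (1, 4), (2, 3), (3, 3), (3, 4), (4, 0)}.
Total count |C(F_5)_aff| = 7.


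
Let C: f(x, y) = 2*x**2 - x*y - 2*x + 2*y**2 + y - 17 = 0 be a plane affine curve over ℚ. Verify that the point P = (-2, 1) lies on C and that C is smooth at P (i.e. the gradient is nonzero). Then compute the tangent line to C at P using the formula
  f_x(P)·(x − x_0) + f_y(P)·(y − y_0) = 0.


Tangent line at P: -11*x + 7*y - 29 = 0.

Step 1: f(-2, 1) = 0, so P lies on C.
Step 2: partial derivatives
  f_x(x, y) = 4*x - y - 2, f_y(x, y) = -x + 4*y + 1.
  f_x(P) = -11, f_y(P) = 7 (gradient nonzero, so P is smooth).
Step 3: tangent line at P: -11·(x − -2) + 7·(y − 1) = 0.
Expanding: -11*x + 7*y - 29 = 0.


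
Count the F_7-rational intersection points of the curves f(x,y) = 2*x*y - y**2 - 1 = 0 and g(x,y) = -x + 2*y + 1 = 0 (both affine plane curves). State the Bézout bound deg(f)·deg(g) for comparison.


Common zeros: {(4, 5), (6, 6)}; count = 2; Bézout bound = 2.

deg(f) = 2, deg(g) = 1, so Bézout bound = 2.
Scan x ∈ F_7. For each x, list the y ∈ F_7 with f(x, y) ≡ 0 and those with g(x, y) ≡ 0 (mod 7); the common zeros in that column are the intersection.
  x = 0: f ≡ 0 at y ∈ ∅; g ≡ 0 at y ∈ {3}; common: ∅.
  x = 1: f ≡ 0 at y ∈ {1}; g ≡ 0 at y ∈ {0}; common: ∅.
  x = 2: f ≡ 0 at y ∈ ∅; g ≡ 0 at y ∈ {4}; common: ∅.
  x = 3: f ≡ 0 at y ∈ {2, 4}; g ≡ 0 at y ∈ {1}; common: ∅.
  x = 4: f ≡ 0 at y ∈ {3, 5}; g ≡ 0 at y ∈ {5}; common: {5}.
  x = 5: f ≡ 0 at y ∈ ∅; g ≡ 0 at y ∈ {2}; common: ∅.
  x = 6: f ≡ 0 at y ∈ {6}; g ≡ 0 at y ∈ {6}; common: {6}.
Collecting: common zeros = {(4, 5), (6, 6)}, so the count is 2.
Comparison with the Bézout bound: 2 ≤ 2 = deg(f)·deg(g), as expected for curves with no common component (the bound is attained).


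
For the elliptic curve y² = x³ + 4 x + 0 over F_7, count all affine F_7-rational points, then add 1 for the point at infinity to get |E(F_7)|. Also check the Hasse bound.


Affine points = {(0, 0), (2, 3), (2, 4), (3, 2), (3, 5), (6, 3), (6, 4)}; affine count = 7; |E(F_7)| = 8.

Discriminant check: Δ ∝ 4a³ + 27b² = 4·4³ + 27·0² = 4·64 + 27·0 ≡ 4 (mod 7). Nonzero ⇒ E is nonsingular.
For each x ∈ F_7, compute rhs = x³ + 4·x + 0 mod 7, then count y ∈ F_7 with y² ≡ rhs.
  x = 0: rhs = 0, matching y values: 0 (1 points).
  x = 1: rhs = 5, matching y values: none (0 points).
  x = 2: rhs = 2, matching y values: 3, 4 (2 points).
  x = 3: rhs = 4, matching y values: 2, 5 (2 points).
  x = 4: rhs = 3, matching y values: none (0 points).
  x = 5: rhs = 5, matching y values: none (0 points).
  x = 6: rhs = 2, matching y values: 3, 4 (2 points).
Total affine count: 7.
Full point count |E(F_7)| = 7 + 1 = 8.
Hasse bound: |8 − (7+1)| = |0| = 0 ≤ 2√7 ≈ 5.2915 ✓.


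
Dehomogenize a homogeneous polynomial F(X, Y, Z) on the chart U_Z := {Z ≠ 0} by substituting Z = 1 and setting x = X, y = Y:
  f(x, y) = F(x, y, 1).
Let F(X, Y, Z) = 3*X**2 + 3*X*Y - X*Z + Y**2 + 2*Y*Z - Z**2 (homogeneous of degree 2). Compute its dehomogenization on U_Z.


f(x, y) = 3*x**2 + 3*x*y - x + y**2 + 2*y - 1

On U_Z we set Z = 1. Each monomial c·X^i·Y^j·Z^k in F becomes c·x^i·y^j·1^k = c·x^i·y^j.
Substituting Z = 1: F(X, Y, 1) = 3*x**2 + 3*x*y - x + y**2 + 2*y - 1.
Note: deg(f) ≤ deg(F) = 2; strict inequality happens when F is divisible by Z (lost terms).


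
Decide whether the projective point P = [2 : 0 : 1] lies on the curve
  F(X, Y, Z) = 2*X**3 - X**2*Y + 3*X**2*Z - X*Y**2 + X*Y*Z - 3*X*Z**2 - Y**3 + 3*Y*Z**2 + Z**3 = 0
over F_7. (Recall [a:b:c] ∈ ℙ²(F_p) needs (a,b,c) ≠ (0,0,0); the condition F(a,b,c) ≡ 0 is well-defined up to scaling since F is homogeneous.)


F(2,0,1) ≡ 2 (mod 7); P is NOT on the curve.

Evaluate F(2, 0, 1) term-by-term (mod 7).
  2*X**3 ↦ 2·8·1·1 = 16
  -X**2*Y ↦ -1·4·0·1 = 0
  3*X**2*Z ↦ 3·4·1·1 = 12
  -X*Y**2 ↦ -1·2·0·1 = 0
  X*Y*Z ↦ 1·2·0·1 = 0
  -3*X*Z**2 ↦ -3·2·1·1 = -6
  -Y**3 ↦ -1·1·0·1 = 0
  3*Y*Z**2 ↦ 3·1·0·1 = 0
  Z**3 ↦ 1·1·1·1 = 1
Sum: F(2, 0, 1) = (16) + (0) + (12) + (0) + (0) + (-6) + (0) + (0) + (1) = 23.
Reducing mod 7: 23 ≡ 2 (mod 7).
Since F(a, b, c) ≡ 2 ≠ 0 (mod 7), P does NOT lie on the curve.


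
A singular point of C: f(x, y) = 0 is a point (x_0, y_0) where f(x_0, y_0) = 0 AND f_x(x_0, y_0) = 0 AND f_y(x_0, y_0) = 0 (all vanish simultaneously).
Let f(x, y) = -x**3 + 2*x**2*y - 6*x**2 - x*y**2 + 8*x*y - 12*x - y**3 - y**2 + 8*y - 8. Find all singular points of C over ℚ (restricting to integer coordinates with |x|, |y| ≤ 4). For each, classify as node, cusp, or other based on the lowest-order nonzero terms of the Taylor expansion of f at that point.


Singular points: {(-2, 0)}; classification: cusp.

Compute partial derivatives:
  f_x = -3*x**2 + 4*x*y - 12*x - y**2 + 8*y - 12.
  f_y = 2*x**2 - 2*x*y + 8*x - 3*y**2 - 2*y + 8.
Scan x_0 ∈ {−4, ..., 4}. For each x_0, f_y(x_0, y) is a polynomial in y; find its integer roots y ∈ {−4, ..., 4}, then test f_x and f at those candidates.
  x = -4: f_y(-4, y) = -3*y**2 + 6*y + 8; no integer root y with |y| ≤ 4.
  x = -3: f_y(-3, y) = -3*y**2 + 4*y + 2; no integer root y with |y| ≤ 4.
  x = -2: f_y(-2, y) = -3*y**2 + 2*y; vanishes at y ∈ {0}. (-2, 0): f_x = 0, f = 0 — SINGULAR.
  x = -1: f_y(-1, y) = 2 - 3*y**2; no integer root y with |y| ≤ 4.
  x = 0: f_y(0, y) = -3*y**2 - 2*y + 8; vanishes at y ∈ {-2}. (0, -2): f_x = -32 ≠ 0.
  x = 1: f_y(1, y) = -3*y**2 - 4*y + 18; no integer root y with |y| ≤ 4.
  x = 2: f_y(2, y) = -3*y**2 - 6*y + 32; no integer root y with |y| ≤ 4.
  x = 3: f_y(3, y) = -3*y**2 - 8*y + 50; no integer root y with |y| ≤ 4.
  x = 4: f_y(4, y) = -3*y**2 - 10*y + 72; no integer root y with |y| ≤ 4.
Only singular point on the grid: (-2, 0).
Classify: substitute x = -2 + u, y = 0 + v and expand: f = -u**3 + 2*u**2*v - u*v**2 - v**3 + v**2.
No constant or linear terms (consistent with a singular point). Quadratic part: v**2. Cubic part: -u**3 + 2*u**2*v - u*v**2 - v**3.
The quadratic part v**2 is a perfect square, so there is a single (double) tangent line v = 0, i.e. y = 0. Restricting the cubic part to that line (v = 0) leaves -u**3 ≠ 0, so f is not divisible by v and the branch is v² ≈ u**3 to lowest order — this is a cusp.
Classification: cusp.


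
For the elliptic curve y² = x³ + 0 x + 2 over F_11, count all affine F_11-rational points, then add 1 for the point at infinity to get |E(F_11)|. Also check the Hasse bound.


Affine points = {(1, 5), (1, 6), (4, 0), (6, 3), (6, 8), (7, 2), (7, 9), (9, 4), (9, 7), (10, 1), (10, 10)}; affine count = 11; |E(F_11)| = 12.

Discriminant check: Δ ∝ 4a³ + 27b² = 4·0³ + 27·2² = 4·0 + 27·4 ≡ 9 (mod 11). Nonzero ⇒ E is nonsingular.
For each x ∈ F_11, compute rhs = x³ + 0·x + 2 mod 11, then count y ∈ F_11 with y² ≡ rhs.
  x = 0: rhs = 2, matching y values: none (0 points).
  x = 1: rhs = 3, matching y values: 5, 6 (2 points).
  x = 2: rhs = 10, matching y values: none (0 points).
  x = 3: rhs = 7, matching y values: none (0 points).
  x = 4: rhs = 0, matching y values: 0 (1 points).
  x = 5: rhs = 6, matching y values: none (0 points).
  x = 6: rhs = 9, matching y values: 3, 8 (2 points).
  x = 7: rhs = 4, matching y values: 2, 9 (2 points).
  x = 8: rhs = 8, matching y values: none (0 points).
  x = 9: rhs = 5, matching y values: 4, 7 (2 points).
  x = 10: rhs = 1, matching y values: 1, 10 (2 points).
Total affine count: 11.
Full point count |E(F_11)| = 11 + 1 = 12.
Hasse bound: |12 − (11+1)| = |0| = 0 ≤ 2√11 ≈ 6.6332 ✓.


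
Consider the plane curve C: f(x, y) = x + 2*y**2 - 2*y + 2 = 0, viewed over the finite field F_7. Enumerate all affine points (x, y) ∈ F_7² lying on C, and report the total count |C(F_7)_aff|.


Affine F_7-points: {(0, 3), (0, 5), (1, 2), (1, 6), (2, 4), (5, 0), (5, 1)}; count = 7.

For each of the 49 pairs (x, y) ∈ F_7², evaluate f(x, y) mod 7. Record the zeros.
  x = 0: [0↦2, 1↦2, 2↦6, 3↦0, 4↦5, 5↦0, 6↦6]  zeros at y ∈ {3, 5}
  x = 1: [0↦3, 1↦3, 2↦0, 3↦1, 4↦6, 5↦1, 6↦0]  zeros at y ∈ {2, 6}
  x = 2: [0↦4, 1↦4, 2↦1, 3↦2, 4↦0, 5↦2, 6↦1]  zeros at y ∈ {4}
  x = 3: [0↦5, 1↦5, 2↦2, 3↦3, 4↦1, 5↦3, 6↦2]  zeros at y ∈ ∅
  x = 4: [0↦6, 1↦6, 2↦3, 3↦4, 4↦2, 5↦4, 6↦3]  zeros at y ∈ ∅
  x = 5: [0↦0, 1↦0, 2↦4, 3↦5, 4↦3, 5↦5, 6↦4]  zeros at y ∈ {0, 1}
  x = 6: [0↦1, 1↦1, 2↦5, 3↦6, 4↦4, 5↦6, 6↦5]  zeros at y ∈ ∅
Collecting zeros: affine points = {(0, 3), (0, 5), (1, 2), (1, 6), (2, 4), (5, 0), (5, 1)}.
Total count |C(F_7)_aff| = 7.


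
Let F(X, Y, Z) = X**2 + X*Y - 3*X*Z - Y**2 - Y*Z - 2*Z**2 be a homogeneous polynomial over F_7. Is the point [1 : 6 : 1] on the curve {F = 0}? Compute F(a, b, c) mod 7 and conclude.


F(1,6,1) ≡ 2 (mod 7); P is NOT on the curve.

Evaluate F(1, 6, 1) term-by-term (mod 7).
  X**2 ↦ 1·1·1·1 = 1
  X*Y ↦ 1·1·6·1 = 6
  -3*X*Z ↦ -3·1·1·1 = -3
  -Y**2 ↦ -1·1·36·1 = -36
  -Y*Z ↦ -1·1·6·1 = -6
  -2*Z**2 ↦ -2·1·1·1 = -2
Sum: F(1, 6, 1) = (1) + (6) + (-3) + (-36) + (-6) + (-2) = -40.
Reducing mod 7: -40 ≡ 2 (mod 7).
Since F(a, b, c) ≡ 2 ≠ 0 (mod 7), P does NOT lie on the curve.


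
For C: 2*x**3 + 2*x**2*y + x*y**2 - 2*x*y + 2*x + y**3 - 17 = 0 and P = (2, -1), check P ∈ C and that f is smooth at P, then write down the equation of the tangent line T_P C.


Tangent line at P: 21*x + 3*y - 39 = 0.

Step 1: f(2, -1) = 0, so P lies on C.
Step 2: partial derivatives
  f_x(x, y) = 6*x**2 + 4*x*y + y**2 - 2*y + 2, f_y(x, y) = 2*x**2 + 2*x*y - 2*x + 3*y**2.
  f_x(P) = 21, f_y(P) = 3 (gradient nonzero, so P is smooth).
Step 3: tangent line at P: 21·(x − 2) + 3·(y − -1) = 0.
Expanding: 21*x + 3*y - 39 = 0.


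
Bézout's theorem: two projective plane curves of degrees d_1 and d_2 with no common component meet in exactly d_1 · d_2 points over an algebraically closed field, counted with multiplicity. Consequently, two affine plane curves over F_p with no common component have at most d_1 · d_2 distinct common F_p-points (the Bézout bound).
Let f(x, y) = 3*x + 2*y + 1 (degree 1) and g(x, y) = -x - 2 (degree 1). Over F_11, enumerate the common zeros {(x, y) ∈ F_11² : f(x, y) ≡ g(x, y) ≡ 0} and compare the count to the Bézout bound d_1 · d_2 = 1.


Common zeros: {(9, 8)}; count = 1; Bézout bound = 1.

deg(f) = 1, deg(g) = 1, so Bézout bound = 1.
Scan x ∈ F_11. For each x, list the y ∈ F_11 with f(x, y) ≡ 0 and those with g(x, y) ≡ 0 (mod 11); the common zeros in that column are the intersection.
  x = 0: f ≡ 0 at y ∈ {5}; g ≡ 0 at y ∈ ∅; common: ∅.
  x = 1: f ≡ 0 at y ∈ {9}; g ≡ 0 at y ∈ ∅; common: ∅.
  x = 2: f ≡ 0 at y ∈ {2}; g ≡ 0 at y ∈ ∅; common: ∅.
  x = 3: f ≡ 0 at y ∈ {6}; g ≡ 0 at y ∈ ∅; common: ∅.
  x = 4: f ≡ 0 at y ∈ {10}; g ≡ 0 at y ∈ ∅; common: ∅.
  x = 5: f ≡ 0 at y ∈ {3}; g ≡ 0 at y ∈ ∅; common: ∅.
  x = 6: f ≡ 0 at y ∈ {7}; g ≡ 0 at y ∈ ∅; common: ∅.
  x = 7: f ≡ 0 at y ∈ {0}; g ≡ 0 at y ∈ ∅; common: ∅.
  x = 8: f ≡ 0 at y ∈ {4}; g ≡ 0 at y ∈ ∅; common: ∅.
  x = 9: f ≡ 0 at y ∈ {8}; g ≡ 0 at y ∈ {0, 1, 2, 3, 4, 5, 6, 7, 8, 9, 10}; common: {8}.
  x = 10: f ≡ 0 at y ∈ {1}; g ≡ 0 at y ∈ ∅; common: ∅.
Collecting: common zeros = {(9, 8)}, so the count is 1.
Comparison with the Bézout bound: 1 ≤ 1 = deg(f)·deg(g), as expected for curves with no common component (the bound is attained).


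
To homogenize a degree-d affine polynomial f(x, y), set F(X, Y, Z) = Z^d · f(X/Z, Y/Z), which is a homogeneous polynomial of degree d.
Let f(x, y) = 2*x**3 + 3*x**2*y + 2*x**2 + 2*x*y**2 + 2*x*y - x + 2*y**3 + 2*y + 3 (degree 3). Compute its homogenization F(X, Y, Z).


F(X, Y, Z) = 2*X**3 + 3*X**2*Y + 2*X**2*Z + 2*X*Y**2 + 2*X*Y*Z - X*Z**2 + 2*Y**3 + 2*Y*Z**2 + 3*Z**3

deg(f) = 3.
Substitute x = X/Z, y = Y/Z into f, then multiply by Z^3.
  monomial 2·x^3·y^0 ↦ 2·X^3·Y^0·Z^0.
  monomial 3·x^2·y^1 ↦ 3·X^2·Y^1·Z^0.
  monomial 2·x^2·y^0 ↦ 2·X^2·Y^0·Z^1.
  monomial 2·x^1·y^2 ↦ 2·X^1·Y^2·Z^0.
  monomial 2·x^1·y^1 ↦ 2·X^1·Y^1·Z^1.
  monomial -1·x^1·y^0 ↦ -1·X^1·Y^0·Z^2.
  monomial 2·x^0·y^3 ↦ 2·X^0·Y^3·Z^0.
  monomial 2·x^0·y^1 ↦ 2·X^0·Y^1·Z^2.
  monomial 3·x^0·y^0 ↦ 3·X^0·Y^0·Z^3.
Collecting: F(X, Y, Z) = 2*X**3 + 3*X**2*Y + 2*X**2*Z + 2*X*Y**2 + 2*X*Y*Z - X*Z**2 + 2*Y**3 + 2*Y*Z**2 + 3*Z**3.


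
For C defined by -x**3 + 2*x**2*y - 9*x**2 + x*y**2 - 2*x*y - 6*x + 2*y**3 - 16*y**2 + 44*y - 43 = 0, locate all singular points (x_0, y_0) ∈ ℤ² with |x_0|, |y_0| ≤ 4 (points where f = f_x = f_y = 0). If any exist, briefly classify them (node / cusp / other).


Singular points: {(-1, 3)}; classification: cusp.

Compute partial derivatives:
  f_x = -3*x**2 + 4*x*y - 18*x + y**2 - 2*y - 6.
  f_y = 2*x**2 + 2*x*y - 2*x + 6*y**2 - 32*y + 44.
Scan x_0 ∈ {−4, ..., 4}. For each x_0, f_y(x_0, y) is a polynomial in y; find its integer roots y ∈ {−4, ..., 4}, then test f_x and f at those candidates.
  x = -4: f_y(-4, y) = 6*y**2 - 40*y + 84; no integer root y with |y| ≤ 4.
  x = -3: f_y(-3, y) = 6*y**2 - 38*y + 68; no integer root y with |y| ≤ 4.
  x = -2: f_y(-2, y) = 6*y**2 - 36*y + 56; no integer root y with |y| ≤ 4.
  x = -1: f_y(-1, y) = 6*y**2 - 34*y + 48; vanishes at y ∈ {3}. (-1, 3): f_x = 0, f = 0 — SINGULAR.
  x = 0: f_y(0, y) = 6*y**2 - 32*y + 44; no integer root y with |y| ≤ 4.
  x = 1: f_y(1, y) = 6*y**2 - 30*y + 44; no integer root y with |y| ≤ 4.
  x = 2: f_y(2, y) = 6*y**2 - 28*y + 48; no integer root y with |y| ≤ 4.
  x = 3: f_y(3, y) = 6*y**2 - 26*y + 56; no integer root y with |y| ≤ 4.
  x = 4: f_y(4, y) = 6*y**2 - 24*y + 68; no integer root y with |y| ≤ 4.
Only singular point on the grid: (-1, 3).
Classify: substitute x = -1 + u, y = 3 + v and expand: f = -u**3 + 2*u**2*v + u*v**2 + 2*v**3 + v**2.
No constant or linear terms (consistent with a singular point). Quadratic part: v**2. Cubic part: -u**3 + 2*u**2*v + u*v**2 + 2*v**3.
The quadratic part v**2 is a perfect square, so there is a single (double) tangent line v = 0, i.e. y = 3. Restricting the cubic part to that line (v = 0) leaves -u**3 ≠ 0, so f is not divisible by v and the branch is v² ≈ u**3 to lowest order — this is a cusp.
Classification: cusp.


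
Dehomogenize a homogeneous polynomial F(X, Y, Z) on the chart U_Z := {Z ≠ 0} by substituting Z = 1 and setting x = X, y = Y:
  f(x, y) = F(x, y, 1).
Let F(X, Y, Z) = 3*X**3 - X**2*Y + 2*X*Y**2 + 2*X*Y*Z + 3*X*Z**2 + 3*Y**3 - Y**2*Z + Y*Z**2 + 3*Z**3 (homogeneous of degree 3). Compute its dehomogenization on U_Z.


f(x, y) = 3*x**3 - x**2*y + 2*x*y**2 + 2*x*y + 3*x + 3*y**3 - y**2 + y + 3

On U_Z we set Z = 1. Each monomial c·X^i·Y^j·Z^k in F becomes c·x^i·y^j·1^k = c·x^i·y^j.
Substituting Z = 1: F(X, Y, 1) = 3*x**3 - x**2*y + 2*x*y**2 + 2*x*y + 3*x + 3*y**3 - y**2 + y + 3.
Note: deg(f) ≤ deg(F) = 3; strict inequality happens when F is divisible by Z (lost terms).


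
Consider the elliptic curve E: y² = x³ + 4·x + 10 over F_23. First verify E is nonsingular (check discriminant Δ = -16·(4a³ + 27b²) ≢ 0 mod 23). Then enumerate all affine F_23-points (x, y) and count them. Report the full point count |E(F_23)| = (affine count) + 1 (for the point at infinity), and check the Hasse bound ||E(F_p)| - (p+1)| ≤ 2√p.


Affine points = {(2, 7), (2, 16), (3, 7), (3, 16), (7, 6), (7, 17), (8, 5), (8, 18), (9, 4), (9, 19), (14, 2), (14, 21), (15, 8), (15, 15), (17, 0), (18, 7), (18, 16)}; affine count = 17; |E(F_23)| = 18.

Discriminant check: Δ ∝ 4a³ + 27b² = 4·4³ + 27·10² = 4·64 + 27·100 ≡ 12 (mod 23). Nonzero ⇒ E is nonsingular.
For each x ∈ F_23, compute rhs = x³ + 4·x + 10 mod 23, then count y ∈ F_23 with y² ≡ rhs.
  x = 0: rhs = 10, matching y values: none (0 points).
  x = 1: rhs = 15, matching y values: none (0 points).
  x = 2: rhs = 3, matching y values: 7, 16 (2 points).
  x = 3: rhs = 3, matching y values: 7, 16 (2 points).
  x = 4: rhs = 21, matching y values: none (0 points).
  x = 5: rhs = 17, matching y values: none (0 points).
  x = 6: rhs = 20, matching y values: none (0 points).
  x = 7: rhs = 13, matching y values: 6, 17 (2 points).
  x = 8: rhs = 2, matching y values: 5, 18 (2 points).
  x = 9: rhs = 16, matching y values: 4, 19 (2 points).
  x = 10: rhs = 15, matching y values: none (0 points).
  x = 11: rhs = 5, matching y values: none (0 points).
  x = 12: rhs = 15, matching y values: none (0 points).
  x = 13: rhs = 5, matching y values: none (0 points).
  x = 14: rhs = 4, matching y values: 2, 21 (2 points).
  x = 15: rhs = 18, matching y values: 8, 15 (2 points).
  x = 16: rhs = 7, matching y values: none (0 points).
  x = 17: rhs = 0, matching y values: 0 (1 points).
  x = 18: rhs = 3, matching y values: 7, 16 (2 points).
  x = 19: rhs = 22, matching y values: none (0 points).
  x = 20: rhs = 17, matching y values: none (0 points).
  x = 21: rhs = 17, matching y values: none (0 points).
  x = 22: rhs = 5, matching y values: none (0 points).
Total affine count: 17.
Full point count |E(F_23)| = 17 + 1 = 18.
Hasse bound: |18 − (23+1)| = |-6| = 6 ≤ 2√23 ≈ 9.5917 ✓.


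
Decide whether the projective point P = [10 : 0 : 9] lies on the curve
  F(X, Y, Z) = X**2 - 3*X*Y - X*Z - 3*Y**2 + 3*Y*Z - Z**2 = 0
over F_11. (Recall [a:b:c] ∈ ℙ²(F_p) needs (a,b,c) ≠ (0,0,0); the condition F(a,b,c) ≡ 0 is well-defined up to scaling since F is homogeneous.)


F(10,0,9) ≡ 6 (mod 11); P is NOT on the curve.

Evaluate F(10, 0, 9) term-by-term (mod 11).
  X**2 ↦ 1·100·1·1 = 100
  -3*X*Y ↦ -3·10·0·1 = 0
  -X*Z ↦ -1·10·1·9 = -90
  -3*Y**2 ↦ -3·1·0·1 = 0
  3*Y*Z ↦ 3·1·0·9 = 0
  -Z**2 ↦ -1·1·1·81 = -81
Sum: F(10, 0, 9) = (100) + (0) + (-90) + (0) + (0) + (-81) = -71.
Reducing mod 11: -71 ≡ 6 (mod 11).
Since F(a, b, c) ≡ 6 ≠ 0 (mod 11), P does NOT lie on the curve.


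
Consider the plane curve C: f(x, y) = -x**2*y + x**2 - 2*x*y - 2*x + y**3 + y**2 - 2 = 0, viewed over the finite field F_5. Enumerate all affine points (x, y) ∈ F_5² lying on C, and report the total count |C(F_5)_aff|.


Affine F_5-points: {(0, 1), (0, 2), (1, 4), (2, 3), (4, 2), (4, 3), (4, 4)}; count = 7.

For each of the 25 pairs (x, y) ∈ F_5², evaluate f(x, y) mod 5. Record the zeros.
  x = 0: [0↦3, 1↦0, 2↦0, 3↦4, 4↦3]  zeros at y ∈ {1, 2}
  x = 1: [0↦2, 1↦1, 2↦3, 3↦4, 4↦0]  zeros at y ∈ {4}
  x = 2: [0↦3, 1↦2, 2↦4, 3↦0, 4↦1]  zeros at y ∈ {3}
  x = 3: [0↦1, 1↦3, 2↦3, 3↦2, 4↦1]  zeros at y ∈ ∅
  x = 4: [0↦1, 1↦4, 2↦0, 3↦0, 4↦0]  zeros at y ∈ {2, 3, 4}
Collecting zeros: affine points = {(0, 1), (0, 2), (1, 4), (2, 3), (4, 2), (4, 3), (4, 4)}.
Total count |C(F_5)_aff| = 7.


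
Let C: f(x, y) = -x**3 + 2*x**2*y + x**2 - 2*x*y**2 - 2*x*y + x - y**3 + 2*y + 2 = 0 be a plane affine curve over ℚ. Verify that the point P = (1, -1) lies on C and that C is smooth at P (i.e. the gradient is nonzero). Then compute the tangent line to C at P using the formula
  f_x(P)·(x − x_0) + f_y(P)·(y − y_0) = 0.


Tangent line at P: -4*x + 3*y + 7 = 0.

Step 1: f(1, -1) = 0, so P lies on C.
Step 2: partial derivatives
  f_x(x, y) = -3*x**2 + 4*x*y + 2*x - 2*y**2 - 2*y + 1, f_y(x, y) = 2*x**2 - 4*x*y - 2*x - 3*y**2 + 2.
  f_x(P) = -4, f_y(P) = 3 (gradient nonzero, so P is smooth).
Step 3: tangent line at P: -4·(x − 1) + 3·(y − -1) = 0.
Expanding: -4*x + 3*y + 7 = 0.


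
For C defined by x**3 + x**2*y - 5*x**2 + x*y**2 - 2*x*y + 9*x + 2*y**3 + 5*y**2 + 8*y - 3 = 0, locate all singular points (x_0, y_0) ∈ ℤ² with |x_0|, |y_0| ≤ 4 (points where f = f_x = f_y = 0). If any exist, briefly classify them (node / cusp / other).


Singular points: {(2, -1)}; classification: cusp.

Compute partial derivatives:
  f_x = 3*x**2 + 2*x*y - 10*x + y**2 - 2*y + 9.
  f_y = x**2 + 2*x*y - 2*x + 6*y**2 + 10*y + 8.
Scan x_0 ∈ {−4, ..., 4}. For each x_0, f_y(x_0, y) is a polynomial in y; find its integer roots y ∈ {−4, ..., 4}, then test f_x and f at those candidates.
  x = -4: f_y(-4, y) = 6*y**2 + 2*y + 32; no integer root y with |y| ≤ 4.
  x = -3: f_y(-3, y) = 6*y**2 + 4*y + 23; no integer root y with |y| ≤ 4.
  x = -2: f_y(-2, y) = 6*y**2 + 6*y + 16; no integer root y with |y| ≤ 4.
  x = -1: f_y(-1, y) = 6*y**2 + 8*y + 11; no integer root y with |y| ≤ 4.
  x = 0: f_y(0, y) = 6*y**2 + 10*y + 8; no integer root y with |y| ≤ 4.
  x = 1: f_y(1, y) = 6*y**2 + 12*y + 7; no integer root y with |y| ≤ 4.
  x = 2: f_y(2, y) = 6*y**2 + 14*y + 8; vanishes at y ∈ {-1}. (2, -1): f_x = 0, f = 0 — SINGULAR.
  x = 3: f_y(3, y) = 6*y**2 + 16*y + 11; no integer root y with |y| ≤ 4.
  x = 4: f_y(4, y) = 6*y**2 + 18*y + 16; no integer root y with |y| ≤ 4.
Only singular point on the grid: (2, -1).
Classify: substitute x = 2 + u, y = -1 + v and expand: f = u**3 + u**2*v + u*v**2 + 2*v**3 + v**2.
No constant or linear terms (consistent with a singular point). Quadratic part: v**2. Cubic part: u**3 + u**2*v + u*v**2 + 2*v**3.
The quadratic part v**2 is a perfect square, so there is a single (double) tangent line v = 0, i.e. y = -1. Restricting the cubic part to that line (v = 0) leaves u**3 ≠ 0, so f is not divisible by v and the branch is v² ≈ -u**3 to lowest order — this is a cusp.
Classification: cusp.


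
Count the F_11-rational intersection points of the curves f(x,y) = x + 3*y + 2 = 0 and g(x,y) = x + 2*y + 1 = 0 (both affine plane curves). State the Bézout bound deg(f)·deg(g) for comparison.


Common zeros: {(1, 10)}; count = 1; Bézout bound = 1.

deg(f) = 1, deg(g) = 1, so Bézout bound = 1.
Scan x ∈ F_11. For each x, list the y ∈ F_11 with f(x, y) ≡ 0 and those with g(x, y) ≡ 0 (mod 11); the common zeros in that column are the intersection.
  x = 0: f ≡ 0 at y ∈ {3}; g ≡ 0 at y ∈ {5}; common: ∅.
  x = 1: f ≡ 0 at y ∈ {10}; g ≡ 0 at y ∈ {10}; common: {10}.
  x = 2: f ≡ 0 at y ∈ {6}; g ≡ 0 at y ∈ {4}; common: ∅.
  x = 3: f ≡ 0 at y ∈ {2}; g ≡ 0 at y ∈ {9}; common: ∅.
  x = 4: f ≡ 0 at y ∈ {9}; g ≡ 0 at y ∈ {3}; common: ∅.
  x = 5: f ≡ 0 at y ∈ {5}; g ≡ 0 at y ∈ {8}; common: ∅.
  x = 6: f ≡ 0 at y ∈ {1}; g ≡ 0 at y ∈ {2}; common: ∅.
  x = 7: f ≡ 0 at y ∈ {8}; g ≡ 0 at y ∈ {7}; common: ∅.
  x = 8: f ≡ 0 at y ∈ {4}; g ≡ 0 at y ∈ {1}; common: ∅.
  x = 9: f ≡ 0 at y ∈ {0}; g ≡ 0 at y ∈ {6}; common: ∅.
  x = 10: f ≡ 0 at y ∈ {7}; g ≡ 0 at y ∈ {0}; common: ∅.
Collecting: common zeros = {(1, 10)}, so the count is 1.
Comparison with the Bézout bound: 1 ≤ 1 = deg(f)·deg(g), as expected for curves with no common component (the bound is attained).


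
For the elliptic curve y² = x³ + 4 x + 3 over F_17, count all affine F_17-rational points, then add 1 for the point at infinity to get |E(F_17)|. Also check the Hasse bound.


Affine points = {(1, 5), (1, 12), (2, 6), (2, 11), (3, 5), (3, 12), (4, 7), (4, 10), (7, 0), (11, 1), (11, 16), (13, 5), (13, 12), (14, 7), (14, 10), (15, 2), (15, 15), (16, 7), (16, 10)}; affine count = 19; |E(F_17)| = 20.

Discriminant check: Δ ∝ 4a³ + 27b² = 4·4³ + 27·3² = 4·64 + 27·9 ≡ 6 (mod 17). Nonzero ⇒ E is nonsingular.
For each x ∈ F_17, compute rhs = x³ + 4·x + 3 mod 17, then count y ∈ F_17 with y² ≡ rhs.
  x = 0: rhs = 3, matching y values: none (0 points).
  x = 1: rhs = 8, matching y values: 5, 12 (2 points).
  x = 2: rhs = 2, matching y values: 6, 11 (2 points).
  x = 3: rhs = 8, matching y values: 5, 12 (2 points).
  x = 4: rhs = 15, matching y values: 7, 10 (2 points).
  x = 5: rhs = 12, matching y values: none (0 points).
  x = 6: rhs = 5, matching y values: none (0 points).
  x = 7: rhs = 0, matching y values: 0 (1 points).
  x = 8: rhs = 3, matching y values: none (0 points).
  x = 9: rhs = 3, matching y values: none (0 points).
  x = 10: rhs = 6, matching y values: none (0 points).
  x = 11: rhs = 1, matching y values: 1, 16 (2 points).
  x = 12: rhs = 11, matching y values: none (0 points).
  x = 13: rhs = 8, matching y values: 5, 12 (2 points).
  x = 14: rhs = 15, matching y values: 7, 10 (2 points).
  x = 15: rhs = 4, matching y values: 2, 15 (2 points).
  x = 16: rhs = 15, matching y values: 7, 10 (2 points).
Total affine count: 19.
Full point count |E(F_17)| = 19 + 1 = 20.
Hasse bound: |20 − (17+1)| = |2| = 2 ≤ 2√17 ≈ 8.2462 ✓.


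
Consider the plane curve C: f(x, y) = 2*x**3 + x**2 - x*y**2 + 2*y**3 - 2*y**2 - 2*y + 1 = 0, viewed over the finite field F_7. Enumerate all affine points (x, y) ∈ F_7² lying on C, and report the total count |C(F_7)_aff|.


Affine F_7-points: {(2, 0), (2, 4), (2, 5), (3, 2), (4, 2), (6, 0)}; count = 6.

For each of the 49 pairs (x, y) ∈ F_7², evaluate f(x, y) mod 7. Record the zeros.
  x = 0: [0↦1, 1↦6, 2↦5, 3↦3, 4↦5, 5↦2, 6↦6]  zeros at y ∈ ∅
  x = 1: [0↦4, 1↦1, 2↦4, 3↦4, 4↦6, 5↦1, 6↦1]  zeros at y ∈ ∅
  x = 2: [0↦0, 1↦3, 2↦3, 3↦5, 4↦0, 5↦0, 6↦3]  zeros at y ∈ {0, 4, 5}
  x = 3: [0↦1, 1↦3, 2↦0, 3↦4, 4↦6, 5↦4, 6↦3]  zeros at y ∈ {2}
  x = 4: [0↦5, 1↦6, 2↦0, 3↦6, 4↦1, 5↦4, 6↦6]  zeros at y ∈ {2}
  x = 5: [0↦3, 1↦3, 2↦1, 3↦2, 4↦4, 5↦5, 6↦3]  zeros at y ∈ ∅
  x = 6: [0↦0, 1↦6, 2↦1, 3↦4, 4↦6, 5↦5, 6↦6]  zeros at y ∈ {0}
Collecting zeros: affine points = {(2, 0), (2, 4), (2, 5), (3, 2), (4, 2), (6, 0)}.
Total count |C(F_7)_aff| = 6.


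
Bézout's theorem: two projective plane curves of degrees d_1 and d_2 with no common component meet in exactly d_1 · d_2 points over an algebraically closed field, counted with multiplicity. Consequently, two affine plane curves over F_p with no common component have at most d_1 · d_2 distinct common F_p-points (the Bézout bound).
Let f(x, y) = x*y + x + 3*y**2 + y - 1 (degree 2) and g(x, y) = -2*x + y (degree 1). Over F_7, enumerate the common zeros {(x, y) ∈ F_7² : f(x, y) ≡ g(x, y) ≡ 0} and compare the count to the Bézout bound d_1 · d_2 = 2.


Common zeros: {(5, 3)}; count = 1; Bézout bound = 2.

deg(f) = 2, deg(g) = 1, so Bézout bound = 2.
Scan x ∈ F_7. For each x, list the y ∈ F_7 with f(x, y) ≡ 0 and those with g(x, y) ≡ 0 (mod 7); the common zeros in that column are the intersection.
  x = 0: f ≡ 0 at y ∈ ∅; g ≡ 0 at y ∈ {0}; common: ∅.
  x = 1: f ≡ 0 at y ∈ {0, 4}; g ≡ 0 at y ∈ {2}; common: ∅.
  x = 2: f ≡ 0 at y ∈ {1, 5}; g ≡ 0 at y ∈ {4}; common: ∅.
  x = 3: f ≡ 0 at y ∈ ∅; g ≡ 0 at y ∈ {6}; common: ∅.
  x = 4: f ≡ 0 at y ∈ ∅; g ≡ 0 at y ∈ {1}; common: ∅.
  x = 5: f ≡ 0 at y ∈ {2, 3}; g ≡ 0 at y ∈ {3}; common: {3}.
  x = 6: f ≡ 0 at y ∈ ∅; g ≡ 0 at y ∈ {5}; common: ∅.
Collecting: common zeros = {(5, 3)}, so the count is 1.
Comparison with the Bézout bound: 1 ≤ 2 = deg(f)·deg(g), as expected for curves with no common component (the affine F_7-count falls short of the bound because intersections may lie at infinity, over extension fields, or carry multiplicity).


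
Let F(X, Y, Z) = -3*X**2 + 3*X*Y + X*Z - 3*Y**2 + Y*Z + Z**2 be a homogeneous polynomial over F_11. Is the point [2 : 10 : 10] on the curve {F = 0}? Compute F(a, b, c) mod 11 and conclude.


F(2,10,10) ≡ 1 (mod 11); P is NOT on the curve.

Evaluate F(2, 10, 10) term-by-term (mod 11).
  -3*X**2 ↦ -3·4·1·1 = -12
  3*X*Y ↦ 3·2·10·1 = 60
  X*Z ↦ 1·2·1·10 = 20
  -3*Y**2 ↦ -3·1·100·1 = -300
  Y*Z ↦ 1·1·10·10 = 100
  Z**2 ↦ 1·1·1·100 = 100
Sum: F(2, 10, 10) = (-12) + (60) + (20) + (-300) + (100) + (100) = -32.
Reducing mod 11: -32 ≡ 1 (mod 11).
Since F(a, b, c) ≡ 1 ≠ 0 (mod 11), P does NOT lie on the curve.


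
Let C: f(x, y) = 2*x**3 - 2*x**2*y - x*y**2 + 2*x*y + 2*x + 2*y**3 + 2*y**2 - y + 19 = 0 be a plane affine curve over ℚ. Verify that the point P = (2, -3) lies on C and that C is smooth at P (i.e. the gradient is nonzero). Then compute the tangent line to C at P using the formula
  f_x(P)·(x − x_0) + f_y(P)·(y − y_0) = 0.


Tangent line at P: 35*x + 49*y + 77 = 0.

Step 1: f(2, -3) = 0, so P lies on C.
Step 2: partial derivatives
  f_x(x, y) = 6*x**2 - 4*x*y - y**2 + 2*y + 2, f_y(x, y) = -2*x**2 - 2*x*y + 2*x + 6*y**2 + 4*y - 1.
  f_x(P) = 35, f_y(P) = 49 (gradient nonzero, so P is smooth).
Step 3: tangent line at P: 35·(x − 2) + 49·(y − -3) = 0.
Expanding: 35*x + 49*y + 77 = 0.


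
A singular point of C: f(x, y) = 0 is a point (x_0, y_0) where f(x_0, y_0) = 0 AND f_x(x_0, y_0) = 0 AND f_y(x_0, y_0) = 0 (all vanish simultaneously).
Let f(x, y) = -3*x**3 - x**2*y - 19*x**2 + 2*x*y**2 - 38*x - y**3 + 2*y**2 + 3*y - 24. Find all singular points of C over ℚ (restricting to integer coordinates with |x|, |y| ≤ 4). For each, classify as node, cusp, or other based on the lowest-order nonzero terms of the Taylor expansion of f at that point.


Singular points: {(-2, -1)}; classification: cusp.

Compute partial derivatives:
  f_x = -9*x**2 - 2*x*y - 38*x + 2*y**2 - 38.
  f_y = -x**2 + 4*x*y - 3*y**2 + 4*y + 3.
Scan x_0 ∈ {−4, ..., 4}. For each x_0, f_y(x_0, y) is a polynomial in y; find its integer roots y ∈ {−4, ..., 4}, then test f_x and f at those candidates.
  x = -4: f_y(-4, y) = -3*y**2 - 12*y - 13; no integer root y with |y| ≤ 4.
  x = -3: f_y(-3, y) = -3*y**2 - 8*y - 6; no integer root y with |y| ≤ 4.
  x = -2: f_y(-2, y) = -3*y**2 - 4*y - 1; vanishes at y ∈ {-1}. (-2, -1): f_x = 0, f = 0 — SINGULAR.
  x = -1: f_y(-1, y) = 2 - 3*y**2; no integer root y with |y| ≤ 4.
  x = 0: f_y(0, y) = -3*y**2 + 4*y + 3; no integer root y with |y| ≤ 4.
  x = 1: f_y(1, y) = -3*y**2 + 8*y + 2; no integer root y with |y| ≤ 4.
  x = 2: f_y(2, y) = -3*y**2 + 12*y - 1; no integer root y with |y| ≤ 4.
  x = 3: f_y(3, y) = -3*y**2 + 16*y - 6; no integer root y with |y| ≤ 4.
  x = 4: f_y(4, y) = -3*y**2 + 20*y - 13; no integer root y with |y| ≤ 4.
Only singular point on the grid: (-2, -1).
Classify: substitute x = -2 + u, y = -1 + v and expand: f = -3*u**3 - u**2*v + 2*u*v**2 - v**3 + v**2.
No constant or linear terms (consistent with a singular point). Quadratic part: v**2. Cubic part: -3*u**3 - u**2*v + 2*u*v**2 - v**3.
The quadratic part v**2 is a perfect square, so there is a single (double) tangent line v = 0, i.e. y = -1. Restricting the cubic part to that line (v = 0) leaves -3*u**3 ≠ 0, so f is not divisible by v and the branch is v² ≈ 3*u**3 to lowest order — this is a cusp.
Classification: cusp.


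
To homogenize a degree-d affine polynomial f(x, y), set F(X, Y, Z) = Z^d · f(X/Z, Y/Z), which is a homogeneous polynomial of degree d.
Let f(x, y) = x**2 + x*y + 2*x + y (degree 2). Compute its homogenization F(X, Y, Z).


F(X, Y, Z) = X**2 + X*Y + 2*X*Z + Y*Z

deg(f) = 2.
Substitute x = X/Z, y = Y/Z into f, then multiply by Z^2.
  monomial 1·x^2·y^0 ↦ 1·X^2·Y^0·Z^0.
  monomial 1·x^1·y^1 ↦ 1·X^1·Y^1·Z^0.
  monomial 2·x^1·y^0 ↦ 2·X^1·Y^0·Z^1.
  monomial 1·x^0·y^1 ↦ 1·X^0·Y^1·Z^1.
Collecting: F(X, Y, Z) = X**2 + X*Y + 2*X*Z + Y*Z.
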